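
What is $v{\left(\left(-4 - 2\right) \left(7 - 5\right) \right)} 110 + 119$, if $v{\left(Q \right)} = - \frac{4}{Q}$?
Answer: $\frac{467}{3} \approx 155.67$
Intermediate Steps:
$v{\left(\left(-4 - 2\right) \left(7 - 5\right) \right)} 110 + 119 = - \frac{4}{\left(-4 - 2\right) \left(7 - 5\right)} 110 + 119 = - \frac{4}{\left(-6\right) 2} \cdot 110 + 119 = - \frac{4}{-12} \cdot 110 + 119 = \left(-4\right) \left(- \frac{1}{12}\right) 110 + 119 = \frac{1}{3} \cdot 110 + 119 = \frac{110}{3} + 119 = \frac{467}{3}$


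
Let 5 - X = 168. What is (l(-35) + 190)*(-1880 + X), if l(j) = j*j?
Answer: -2890845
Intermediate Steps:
X = -163 (X = 5 - 1*168 = 5 - 168 = -163)
l(j) = j**2
(l(-35) + 190)*(-1880 + X) = ((-35)**2 + 190)*(-1880 - 163) = (1225 + 190)*(-2043) = 1415*(-2043) = -2890845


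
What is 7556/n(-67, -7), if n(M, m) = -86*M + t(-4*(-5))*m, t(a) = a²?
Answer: 3778/1481 ≈ 2.5510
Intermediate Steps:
n(M, m) = -86*M + 400*m (n(M, m) = -86*M + (-4*(-5))²*m = -86*M + 20²*m = -86*M + 400*m)
7556/n(-67, -7) = 7556/(-86*(-67) + 400*(-7)) = 7556/(5762 - 2800) = 7556/2962 = 7556*(1/2962) = 3778/1481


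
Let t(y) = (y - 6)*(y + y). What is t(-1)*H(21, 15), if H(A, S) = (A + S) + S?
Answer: 714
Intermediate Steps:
H(A, S) = A + 2*S
t(y) = 2*y*(-6 + y) (t(y) = (-6 + y)*(2*y) = 2*y*(-6 + y))
t(-1)*H(21, 15) = (2*(-1)*(-6 - 1))*(21 + 2*15) = (2*(-1)*(-7))*(21 + 30) = 14*51 = 714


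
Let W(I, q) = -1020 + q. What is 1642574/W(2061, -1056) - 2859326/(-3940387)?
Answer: -3233220637681/4090121706 ≈ -790.50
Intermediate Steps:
1642574/W(2061, -1056) - 2859326/(-3940387) = 1642574/(-1020 - 1056) - 2859326/(-3940387) = 1642574/(-2076) - 2859326*(-1/3940387) = 1642574*(-1/2076) + 2859326/3940387 = -821287/1038 + 2859326/3940387 = -3233220637681/4090121706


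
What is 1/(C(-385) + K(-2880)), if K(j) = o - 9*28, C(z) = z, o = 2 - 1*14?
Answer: -1/649 ≈ -0.0015408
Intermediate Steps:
o = -12 (o = 2 - 14 = -12)
K(j) = -264 (K(j) = -12 - 9*28 = -12 - 252 = -264)
1/(C(-385) + K(-2880)) = 1/(-385 - 264) = 1/(-649) = -1/649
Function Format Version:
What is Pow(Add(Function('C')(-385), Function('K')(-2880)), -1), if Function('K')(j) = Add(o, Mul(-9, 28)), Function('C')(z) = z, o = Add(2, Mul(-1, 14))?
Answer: Rational(-1, 649) ≈ -0.0015408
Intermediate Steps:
o = -12 (o = Add(2, -14) = -12)
Function('K')(j) = -264 (Function('K')(j) = Add(-12, Mul(-9, 28)) = Add(-12, -252) = -264)
Pow(Add(Function('C')(-385), Function('K')(-2880)), -1) = Pow(Add(-385, -264), -1) = Pow(-649, -1) = Rational(-1, 649)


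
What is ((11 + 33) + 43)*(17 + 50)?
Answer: 5829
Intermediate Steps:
((11 + 33) + 43)*(17 + 50) = (44 + 43)*67 = 87*67 = 5829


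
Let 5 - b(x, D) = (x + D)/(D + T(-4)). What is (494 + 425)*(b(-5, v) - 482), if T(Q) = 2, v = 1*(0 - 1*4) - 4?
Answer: -2642125/6 ≈ -4.4035e+5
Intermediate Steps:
v = -8 (v = 1*(0 - 4) - 4 = 1*(-4) - 4 = -4 - 4 = -8)
b(x, D) = 5 - (D + x)/(2 + D) (b(x, D) = 5 - (x + D)/(D + 2) = 5 - (D + x)/(2 + D))
(494 + 425)*(b(-5, v) - 482) = (494 + 425)*((10 - 1*(-5) + 4*(-8))/(2 - 8) - 482) = 919*((10 + 5 - 32)/(-6) - 482) = 919*(-⅙*(-17) - 482) = 919*(17/6 - 482) = 919*(-2875/6) = -2642125/6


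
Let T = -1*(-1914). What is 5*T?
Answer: 9570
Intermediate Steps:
T = 1914
5*T = 5*1914 = 9570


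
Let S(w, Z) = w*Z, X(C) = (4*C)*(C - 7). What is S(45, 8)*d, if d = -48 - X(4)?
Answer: 0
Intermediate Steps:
X(C) = 4*C*(-7 + C) (X(C) = (4*C)*(-7 + C) = 4*C*(-7 + C))
S(w, Z) = Z*w
d = 0 (d = -48 - 4*4*(-7 + 4) = -48 - 4*4*(-3) = -48 - 1*(-48) = -48 + 48 = 0)
S(45, 8)*d = (8*45)*0 = 360*0 = 0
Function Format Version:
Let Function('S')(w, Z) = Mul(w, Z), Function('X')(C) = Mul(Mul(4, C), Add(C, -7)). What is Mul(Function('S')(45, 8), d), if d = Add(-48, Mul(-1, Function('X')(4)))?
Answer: 0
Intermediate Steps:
Function('X')(C) = Mul(4, C, Add(-7, C)) (Function('X')(C) = Mul(Mul(4, C), Add(-7, C)) = Mul(4, C, Add(-7, C)))
Function('S')(w, Z) = Mul(Z, w)
d = 0 (d = Add(-48, Mul(-1, Mul(4, 4, Add(-7, 4)))) = Add(-48, Mul(-1, Mul(4, 4, -3))) = Add(-48, Mul(-1, -48)) = Add(-48, 48) = 0)
Mul(Function('S')(45, 8), d) = Mul(Mul(8, 45), 0) = Mul(360, 0) = 0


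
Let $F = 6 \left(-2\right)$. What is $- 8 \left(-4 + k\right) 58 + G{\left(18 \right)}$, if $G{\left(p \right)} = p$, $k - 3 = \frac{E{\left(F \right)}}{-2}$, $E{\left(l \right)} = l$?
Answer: $-2302$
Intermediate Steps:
$F = -12$
$k = 9$ ($k = 3 - \frac{12}{-2} = 3 - -6 = 3 + 6 = 9$)
$- 8 \left(-4 + k\right) 58 + G{\left(18 \right)} = - 8 \left(-4 + 9\right) 58 + 18 = \left(-8\right) 5 \cdot 58 + 18 = \left(-40\right) 58 + 18 = -2320 + 18 = -2302$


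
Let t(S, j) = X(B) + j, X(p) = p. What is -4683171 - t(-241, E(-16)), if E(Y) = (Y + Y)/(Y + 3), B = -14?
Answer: -60881073/13 ≈ -4.6832e+6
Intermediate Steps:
E(Y) = 2*Y/(3 + Y) (E(Y) = (2*Y)/(3 + Y) = 2*Y/(3 + Y))
t(S, j) = -14 + j
-4683171 - t(-241, E(-16)) = -4683171 - (-14 + 2*(-16)/(3 - 16)) = -4683171 - (-14 + 2*(-16)/(-13)) = -4683171 - (-14 + 2*(-16)*(-1/13)) = -4683171 - (-14 + 32/13) = -4683171 - 1*(-150/13) = -4683171 + 150/13 = -60881073/13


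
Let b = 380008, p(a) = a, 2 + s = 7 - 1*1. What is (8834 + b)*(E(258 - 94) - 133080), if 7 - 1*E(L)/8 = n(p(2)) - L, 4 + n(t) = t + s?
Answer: -51221378976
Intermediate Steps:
s = 4 (s = -2 + (7 - 1*1) = -2 + (7 - 1) = -2 + 6 = 4)
n(t) = t (n(t) = -4 + (t + 4) = -4 + (4 + t) = t)
E(L) = 40 + 8*L (E(L) = 56 - 8*(2 - L) = 56 + (-16 + 8*L) = 40 + 8*L)
(8834 + b)*(E(258 - 94) - 133080) = (8834 + 380008)*((40 + 8*(258 - 94)) - 133080) = 388842*((40 + 8*164) - 133080) = 388842*((40 + 1312) - 133080) = 388842*(1352 - 133080) = 388842*(-131728) = -51221378976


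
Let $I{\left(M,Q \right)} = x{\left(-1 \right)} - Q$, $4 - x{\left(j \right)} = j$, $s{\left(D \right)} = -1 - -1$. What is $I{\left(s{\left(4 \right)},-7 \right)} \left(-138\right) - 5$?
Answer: $-1661$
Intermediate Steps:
$s{\left(D \right)} = 0$ ($s{\left(D \right)} = -1 + 1 = 0$)
$x{\left(j \right)} = 4 - j$
$I{\left(M,Q \right)} = 5 - Q$ ($I{\left(M,Q \right)} = \left(4 - -1\right) - Q = \left(4 + 1\right) - Q = 5 - Q$)
$I{\left(s{\left(4 \right)},-7 \right)} \left(-138\right) - 5 = \left(5 - -7\right) \left(-138\right) - 5 = \left(5 + 7\right) \left(-138\right) - 5 = 12 \left(-138\right) - 5 = -1656 - 5 = -1661$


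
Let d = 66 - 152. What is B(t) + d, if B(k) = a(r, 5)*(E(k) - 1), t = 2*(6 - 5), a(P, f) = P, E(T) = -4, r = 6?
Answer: -116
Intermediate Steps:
d = -86
t = 2 (t = 2*1 = 2)
B(k) = -30 (B(k) = 6*(-4 - 1) = 6*(-5) = -30)
B(t) + d = -30 - 86 = -116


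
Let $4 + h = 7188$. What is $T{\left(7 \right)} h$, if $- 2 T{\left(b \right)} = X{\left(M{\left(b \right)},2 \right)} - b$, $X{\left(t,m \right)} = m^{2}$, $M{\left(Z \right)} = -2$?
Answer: $10776$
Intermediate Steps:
$h = 7184$ ($h = -4 + 7188 = 7184$)
$T{\left(b \right)} = -2 + \frac{b}{2}$ ($T{\left(b \right)} = - \frac{2^{2} - b}{2} = - \frac{4 - b}{2} = -2 + \frac{b}{2}$)
$T{\left(7 \right)} h = \left(-2 + \frac{1}{2} \cdot 7\right) 7184 = \left(-2 + \frac{7}{2}\right) 7184 = \frac{3}{2} \cdot 7184 = 10776$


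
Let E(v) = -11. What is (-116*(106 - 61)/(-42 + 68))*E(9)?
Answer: 28710/13 ≈ 2208.5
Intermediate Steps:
(-116*(106 - 61)/(-42 + 68))*E(9) = -116*(106 - 61)/(-42 + 68)*(-11) = -5220/26*(-11) = -116*45/26*(-11) = -2610/13*(-11) = 28710/13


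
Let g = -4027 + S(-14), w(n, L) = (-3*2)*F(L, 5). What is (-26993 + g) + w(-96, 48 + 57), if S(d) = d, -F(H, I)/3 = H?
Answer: -29144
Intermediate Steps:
F(H, I) = -3*H
w(n, L) = 18*L (w(n, L) = (-3*2)*(-3*L) = -(-18)*L = 18*L)
g = -4041 (g = -4027 - 14 = -4041)
(-26993 + g) + w(-96, 48 + 57) = (-26993 - 4041) + 18*(48 + 57) = -31034 + 18*105 = -31034 + 1890 = -29144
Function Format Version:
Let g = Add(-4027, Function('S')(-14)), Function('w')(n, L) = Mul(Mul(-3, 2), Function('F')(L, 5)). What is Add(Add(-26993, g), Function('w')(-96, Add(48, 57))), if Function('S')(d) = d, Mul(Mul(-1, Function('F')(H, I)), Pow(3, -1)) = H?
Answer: -29144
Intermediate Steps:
Function('F')(H, I) = Mul(-3, H)
Function('w')(n, L) = Mul(18, L) (Function('w')(n, L) = Mul(Mul(-3, 2), Mul(-3, L)) = Mul(-6, Mul(-3, L)) = Mul(18, L))
g = -4041 (g = Add(-4027, -14) = -4041)
Add(Add(-26993, g), Function('w')(-96, Add(48, 57))) = Add(Add(-26993, -4041), Mul(18, Add(48, 57))) = Add(-31034, Mul(18, 105)) = Add(-31034, 1890) = -29144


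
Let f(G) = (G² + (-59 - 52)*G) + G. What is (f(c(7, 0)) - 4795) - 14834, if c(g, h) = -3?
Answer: -19290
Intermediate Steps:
f(G) = G² - 110*G (f(G) = (G² - 111*G) + G = G² - 110*G)
(f(c(7, 0)) - 4795) - 14834 = (-3*(-110 - 3) - 4795) - 14834 = (-3*(-113) - 4795) - 14834 = (339 - 4795) - 14834 = -4456 - 14834 = -19290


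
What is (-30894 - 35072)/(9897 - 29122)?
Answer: 65966/19225 ≈ 3.4313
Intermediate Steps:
(-30894 - 35072)/(9897 - 29122) = -65966/(-19225) = -65966*(-1/19225) = 65966/19225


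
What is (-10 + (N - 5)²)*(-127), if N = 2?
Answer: 127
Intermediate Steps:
(-10 + (N - 5)²)*(-127) = (-10 + (2 - 5)²)*(-127) = (-10 + (-3)²)*(-127) = (-10 + 9)*(-127) = -1*(-127) = 127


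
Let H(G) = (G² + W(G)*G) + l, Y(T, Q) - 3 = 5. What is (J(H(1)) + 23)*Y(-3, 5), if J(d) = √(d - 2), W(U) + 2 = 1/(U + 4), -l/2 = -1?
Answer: 184 + 16*I*√5/5 ≈ 184.0 + 7.1554*I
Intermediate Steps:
Y(T, Q) = 8 (Y(T, Q) = 3 + 5 = 8)
l = 2 (l = -2*(-1) = 2)
W(U) = -2 + 1/(4 + U) (W(U) = -2 + 1/(U + 4) = -2 + 1/(4 + U))
H(G) = 2 + G² + G*(-7 - 2*G)/(4 + G) (H(G) = (G² + ((-7 - 2*G)/(4 + G))*G) + 2 = (G² + G*(-7 - 2*G)/(4 + G)) + 2 = 2 + G² + G*(-7 - 2*G)/(4 + G))
J(d) = √(-2 + d)
(J(H(1)) + 23)*Y(-3, 5) = (√(-2 + (8 + 1³ - 5*1 + 2*1²)/(4 + 1)) + 23)*8 = (√(-2 + (8 + 1 - 5 + 2*1)/5) + 23)*8 = (√(-2 + (8 + 1 - 5 + 2)/5) + 23)*8 = (√(-2 + (⅕)*6) + 23)*8 = (√(-2 + 6/5) + 23)*8 = (√(-⅘) + 23)*8 = (2*I*√5/5 + 23)*8 = (23 + 2*I*√5/5)*8 = 184 + 16*I*√5/5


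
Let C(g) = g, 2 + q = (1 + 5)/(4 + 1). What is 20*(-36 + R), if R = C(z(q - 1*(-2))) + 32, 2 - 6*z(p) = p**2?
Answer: -1172/15 ≈ -78.133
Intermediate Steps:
q = -4/5 (q = -2 + (1 + 5)/(4 + 1) = -2 + 6/5 = -4/5 ≈ -0.80000)
z(p) = 1/3 - p**2/6
R = 2407/75 (R = (1/3 - (-4/5 - 1*(-2))**2/6) + 32 = (1/3 - (-4/5 + 2)**2/6) + 32 = (1/3 - (6/5)**2/6) + 32 = (1/3 - 1/6*36/25) + 32 = (1/3 - 6/25) + 32 = 7/75 + 32 = 2407/75 ≈ 32.093)
20*(-36 + R) = 20*(-36 + 2407/75) = 20*(-293/75) = -1172/15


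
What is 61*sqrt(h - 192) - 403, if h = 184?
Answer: -403 + 122*I*sqrt(2) ≈ -403.0 + 172.53*I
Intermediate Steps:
61*sqrt(h - 192) - 403 = 61*sqrt(184 - 192) - 403 = 61*sqrt(-8) - 403 = 61*(2*I*sqrt(2)) - 403 = 122*I*sqrt(2) - 403 = -403 + 122*I*sqrt(2)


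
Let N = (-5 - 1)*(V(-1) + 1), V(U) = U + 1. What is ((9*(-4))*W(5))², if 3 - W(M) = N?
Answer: 104976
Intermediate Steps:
V(U) = 1 + U
N = -6 (N = (-5 - 1)*((1 - 1) + 1) = -6*(0 + 1) = -6*1 = -6)
W(M) = 9 (W(M) = 3 - 1*(-6) = 3 + 6 = 9)
((9*(-4))*W(5))² = ((9*(-4))*9)² = (-36*9)² = (-324)² = 104976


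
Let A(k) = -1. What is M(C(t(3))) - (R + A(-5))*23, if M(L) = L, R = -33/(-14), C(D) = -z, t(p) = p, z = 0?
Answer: -437/14 ≈ -31.214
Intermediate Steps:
C(D) = 0 (C(D) = -1*0 = 0)
R = 33/14 (R = -33*(-1/14) = 33/14 ≈ 2.3571)
M(C(t(3))) - (R + A(-5))*23 = 0 - (33/14 - 1)*23 = 0 - 19*23/14 = 0 - 1*437/14 = 0 - 437/14 = -437/14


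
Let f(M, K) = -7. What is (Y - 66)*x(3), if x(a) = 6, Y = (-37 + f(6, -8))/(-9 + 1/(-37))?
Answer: -61248/167 ≈ -366.75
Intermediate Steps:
Y = 814/167 (Y = (-37 - 7)/(-9 + 1/(-37)) = -44/(-9 - 1/37) = -44/(-334/37) = -44*(-37/334) = 814/167 ≈ 4.8743)
(Y - 66)*x(3) = (814/167 - 66)*6 = -10208/167*6 = -61248/167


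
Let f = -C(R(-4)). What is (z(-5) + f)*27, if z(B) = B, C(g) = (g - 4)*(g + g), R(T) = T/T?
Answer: 27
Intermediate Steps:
R(T) = 1
C(g) = 2*g*(-4 + g) (C(g) = (-4 + g)*(2*g) = 2*g*(-4 + g))
f = 6 (f = -2*(-4 + 1) = -2*(-3) = -1*(-6) = 6)
(z(-5) + f)*27 = (-5 + 6)*27 = 1*27 = 27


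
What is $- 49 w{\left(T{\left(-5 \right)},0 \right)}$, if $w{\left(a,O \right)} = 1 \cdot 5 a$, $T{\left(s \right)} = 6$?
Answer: $-1470$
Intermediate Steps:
$w{\left(a,O \right)} = 5 a$
$- 49 w{\left(T{\left(-5 \right)},0 \right)} = - 49 \cdot 5 \cdot 6 = \left(-49\right) 30 = -1470$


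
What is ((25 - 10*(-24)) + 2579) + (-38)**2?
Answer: 4288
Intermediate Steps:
((25 - 10*(-24)) + 2579) + (-38)**2 = ((25 + 240) + 2579) + 1444 = (265 + 2579) + 1444 = 2844 + 1444 = 4288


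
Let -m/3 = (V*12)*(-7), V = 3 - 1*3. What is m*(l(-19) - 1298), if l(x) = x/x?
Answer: 0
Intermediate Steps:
l(x) = 1
V = 0 (V = 3 - 3 = 0)
m = 0 (m = -3*0*12*(-7) = -0*(-7) = -3*0 = 0)
m*(l(-19) - 1298) = 0*(1 - 1298) = 0*(-1297) = 0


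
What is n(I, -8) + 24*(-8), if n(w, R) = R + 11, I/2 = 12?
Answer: -189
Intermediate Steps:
I = 24 (I = 2*12 = 24)
n(w, R) = 11 + R
n(I, -8) + 24*(-8) = (11 - 8) + 24*(-8) = 3 - 192 = -189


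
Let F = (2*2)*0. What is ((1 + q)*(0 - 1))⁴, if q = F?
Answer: 1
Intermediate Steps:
F = 0 (F = 4*0 = 0)
q = 0
((1 + q)*(0 - 1))⁴ = ((1 + 0)*(0 - 1))⁴ = (1*(-1))⁴ = (-1)⁴ = 1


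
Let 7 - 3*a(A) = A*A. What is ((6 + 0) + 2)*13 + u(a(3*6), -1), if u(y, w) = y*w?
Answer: 629/3 ≈ 209.67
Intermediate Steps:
a(A) = 7/3 - A²/3 (a(A) = 7/3 - A*A/3 = 7/3 - A²/3)
u(y, w) = w*y
((6 + 0) + 2)*13 + u(a(3*6), -1) = ((6 + 0) + 2)*13 - (7/3 - (3*6)²/3) = (6 + 2)*13 - (7/3 - ⅓*18²) = 8*13 - (7/3 - ⅓*324) = 104 - (7/3 - 108) = 104 - 1*(-317/3) = 104 + 317/3 = 629/3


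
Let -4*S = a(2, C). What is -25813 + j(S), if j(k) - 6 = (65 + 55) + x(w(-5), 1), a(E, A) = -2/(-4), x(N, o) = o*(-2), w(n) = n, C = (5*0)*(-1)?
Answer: -25689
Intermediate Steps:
C = 0 (C = 0*(-1) = 0)
x(N, o) = -2*o
a(E, A) = 1/2 (a(E, A) = -2*(-1/4) = 1/2)
S = -1/8 (S = -1/4*1/2 = -1/8 ≈ -0.12500)
j(k) = 124 (j(k) = 6 + ((65 + 55) - 2*1) = 6 + (120 - 2) = 6 + 118 = 124)
-25813 + j(S) = -25813 + 124 = -25689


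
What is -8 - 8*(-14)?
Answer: 104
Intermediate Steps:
-8 - 8*(-14) = -8 + 112 = 104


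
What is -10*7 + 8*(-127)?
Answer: -1086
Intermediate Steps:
-10*7 + 8*(-127) = -70 - 1016 = -1086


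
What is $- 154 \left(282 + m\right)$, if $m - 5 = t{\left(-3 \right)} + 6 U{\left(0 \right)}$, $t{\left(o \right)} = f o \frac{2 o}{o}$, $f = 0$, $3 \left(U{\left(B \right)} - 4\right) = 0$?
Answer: $-47894$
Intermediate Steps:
$U{\left(B \right)} = 4$ ($U{\left(B \right)} = 4 + \frac{1}{3} \cdot 0 = 4 + 0 = 4$)
$t{\left(o \right)} = 0$ ($t{\left(o \right)} = 0 o \frac{2 o}{o} = 0 \cdot 2 = 0$)
$m = 29$ ($m = 5 + \left(0 + 6 \cdot 4\right) = 5 + \left(0 + 24\right) = 5 + 24 = 29$)
$- 154 \left(282 + m\right) = - 154 \left(282 + 29\right) = \left(-154\right) 311 = -47894$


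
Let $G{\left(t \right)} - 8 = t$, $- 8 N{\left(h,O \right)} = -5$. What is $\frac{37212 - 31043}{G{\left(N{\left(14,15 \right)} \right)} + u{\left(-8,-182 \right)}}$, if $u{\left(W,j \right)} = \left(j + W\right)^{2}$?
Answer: $\frac{49352}{288869} \approx 0.17085$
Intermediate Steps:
$N{\left(h,O \right)} = \frac{5}{8}$ ($N{\left(h,O \right)} = \left(- \frac{1}{8}\right) \left(-5\right) = \frac{5}{8}$)
$G{\left(t \right)} = 8 + t$
$u{\left(W,j \right)} = \left(W + j\right)^{2}$
$\frac{37212 - 31043}{G{\left(N{\left(14,15 \right)} \right)} + u{\left(-8,-182 \right)}} = \frac{37212 - 31043}{\left(8 + \frac{5}{8}\right) + \left(-8 - 182\right)^{2}} = \frac{6169}{\frac{69}{8} + \left(-190\right)^{2}} = \frac{6169}{\frac{69}{8} + 36100} = \frac{6169}{\frac{288869}{8}} = 6169 \cdot \frac{8}{288869} = \frac{49352}{288869}$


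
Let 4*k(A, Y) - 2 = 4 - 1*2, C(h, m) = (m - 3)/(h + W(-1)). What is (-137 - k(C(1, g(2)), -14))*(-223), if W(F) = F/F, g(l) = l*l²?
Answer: 30774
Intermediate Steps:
g(l) = l³
W(F) = 1
C(h, m) = (-3 + m)/(1 + h) (C(h, m) = (m - 3)/(h + 1) = (-3 + m)/(1 + h))
k(A, Y) = 1 (k(A, Y) = ½ + (4 - 1*2)/4 = ½ + (4 - 2)/4 = ½ + (¼)*2 = ½ + ½ = 1)
(-137 - k(C(1, g(2)), -14))*(-223) = (-137 - 1*1)*(-223) = (-137 - 1)*(-223) = -138*(-223) = 30774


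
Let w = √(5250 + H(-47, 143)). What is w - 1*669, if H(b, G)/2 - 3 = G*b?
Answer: -669 + I*√8186 ≈ -669.0 + 90.477*I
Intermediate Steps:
H(b, G) = 6 + 2*G*b (H(b, G) = 6 + 2*(G*b) = 6 + 2*G*b)
w = I*√8186 (w = √(5250 + (6 + 2*143*(-47))) = √(5250 + (6 - 13442)) = √(5250 - 13436) = √(-8186) = I*√8186 ≈ 90.477*I)
w - 1*669 = I*√8186 - 1*669 = I*√8186 - 669 = -669 + I*√8186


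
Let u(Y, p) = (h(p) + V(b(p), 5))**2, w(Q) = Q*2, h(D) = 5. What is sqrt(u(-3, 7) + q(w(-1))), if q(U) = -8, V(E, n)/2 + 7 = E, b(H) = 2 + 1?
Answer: 1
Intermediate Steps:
b(H) = 3
w(Q) = 2*Q
V(E, n) = -14 + 2*E
u(Y, p) = 9 (u(Y, p) = (5 + (-14 + 2*3))**2 = (5 + (-14 + 6))**2 = (5 - 8)**2 = (-3)**2 = 9)
sqrt(u(-3, 7) + q(w(-1))) = sqrt(9 - 8) = sqrt(1) = 1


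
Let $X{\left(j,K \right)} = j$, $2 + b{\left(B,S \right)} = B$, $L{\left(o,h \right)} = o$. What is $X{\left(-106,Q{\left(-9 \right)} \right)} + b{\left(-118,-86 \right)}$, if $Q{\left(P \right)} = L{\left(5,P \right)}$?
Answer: $-226$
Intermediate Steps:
$Q{\left(P \right)} = 5$
$b{\left(B,S \right)} = -2 + B$
$X{\left(-106,Q{\left(-9 \right)} \right)} + b{\left(-118,-86 \right)} = -106 - 120 = -226$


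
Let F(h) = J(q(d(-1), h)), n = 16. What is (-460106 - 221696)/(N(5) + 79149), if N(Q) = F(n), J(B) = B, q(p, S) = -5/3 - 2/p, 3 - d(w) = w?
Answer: -371892/43171 ≈ -8.6144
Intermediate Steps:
d(w) = 3 - w
q(p, S) = -5/3 - 2/p (q(p, S) = -5*⅓ - 2/p = -5/3 - 2/p)
F(h) = -13/6 (F(h) = -5/3 - 2/(3 - 1*(-1)) = -5/3 - 2/(3 + 1) = -5/3 - 2/4 = -5/3 - 2*¼ = -5/3 - ½ = -13/6)
N(Q) = -13/6
(-460106 - 221696)/(N(5) + 79149) = (-460106 - 221696)/(-13/6 + 79149) = -681802/474881/6 = -681802*6/474881 = -371892/43171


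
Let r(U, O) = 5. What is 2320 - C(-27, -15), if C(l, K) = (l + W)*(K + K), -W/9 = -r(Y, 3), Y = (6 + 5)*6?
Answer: 2860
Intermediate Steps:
Y = 66 (Y = 11*6 = 66)
W = 45 (W = -(-9)*5 = -9*(-5) = 45)
C(l, K) = 2*K*(45 + l) (C(l, K) = (l + 45)*(K + K) = (45 + l)*(2*K) = 2*K*(45 + l))
2320 - C(-27, -15) = 2320 - 2*(-15)*(45 - 27) = 2320 - 2*(-15)*18 = 2320 - 1*(-540) = 2320 + 540 = 2860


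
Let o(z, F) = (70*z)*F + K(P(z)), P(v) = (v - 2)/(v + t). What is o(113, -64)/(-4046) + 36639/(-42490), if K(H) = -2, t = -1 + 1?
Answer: 1525855799/12279610 ≈ 124.26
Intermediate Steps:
t = 0
P(v) = (-2 + v)/v (P(v) = (v - 2)/(v + 0) = (-2 + v)/v)
o(z, F) = -2 + 70*F*z (o(z, F) = (70*z)*F - 2 = 70*F*z - 2 = -2 + 70*F*z)
o(113, -64)/(-4046) + 36639/(-42490) = (-2 + 70*(-64)*113)/(-4046) + 36639/(-42490) = (-2 - 506240)*(-1/4046) + 36639*(-1/42490) = -506242*(-1/4046) - 36639/42490 = 253121/2023 - 36639/42490 = 1525855799/12279610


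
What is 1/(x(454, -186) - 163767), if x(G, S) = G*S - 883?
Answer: -1/249094 ≈ -4.0145e-6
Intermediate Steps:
x(G, S) = -883 + G*S
1/(x(454, -186) - 163767) = 1/((-883 + 454*(-186)) - 163767) = 1/((-883 - 84444) - 163767) = 1/(-85327 - 163767) = 1/(-249094) = -1/249094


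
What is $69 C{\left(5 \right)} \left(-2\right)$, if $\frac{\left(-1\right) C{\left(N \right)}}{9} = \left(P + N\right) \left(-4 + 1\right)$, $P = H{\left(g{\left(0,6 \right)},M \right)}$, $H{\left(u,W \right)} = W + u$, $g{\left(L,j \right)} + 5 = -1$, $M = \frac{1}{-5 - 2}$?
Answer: $\frac{29808}{7} \approx 4258.3$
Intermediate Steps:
$M = - \frac{1}{7}$ ($M = \frac{1}{-7} = - \frac{1}{7} \approx -0.14286$)
$g{\left(L,j \right)} = -6$ ($g{\left(L,j \right)} = -5 - 1 = -6$)
$P = - \frac{43}{7}$ ($P = - \frac{1}{7} - 6 = - \frac{43}{7} \approx -6.1429$)
$C{\left(N \right)} = - \frac{1161}{7} + 27 N$ ($C{\left(N \right)} = - 9 \left(- \frac{43}{7} + N\right) \left(-4 + 1\right) = - 9 \left(- \frac{43}{7} + N\right) \left(-3\right) = - 9 \left(\frac{129}{7} - 3 N\right) = - \frac{1161}{7} + 27 N$)
$69 C{\left(5 \right)} \left(-2\right) = 69 \left(- \frac{1161}{7} + 27 \cdot 5\right) \left(-2\right) = 69 \left(- \frac{1161}{7} + 135\right) \left(-2\right) = 69 \left(- \frac{216}{7}\right) \left(-2\right) = \left(- \frac{14904}{7}\right) \left(-2\right) = \frac{29808}{7}$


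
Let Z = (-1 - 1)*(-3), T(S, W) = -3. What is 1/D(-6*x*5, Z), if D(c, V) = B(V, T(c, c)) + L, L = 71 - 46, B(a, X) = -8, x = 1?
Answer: 1/17 ≈ 0.058824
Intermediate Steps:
L = 25
Z = 6 (Z = -2*(-3) = 6)
D(c, V) = 17 (D(c, V) = -8 + 25 = 17)
1/D(-6*x*5, Z) = 1/17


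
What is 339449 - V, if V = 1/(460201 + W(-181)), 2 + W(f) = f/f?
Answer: 156214429799/460200 ≈ 3.3945e+5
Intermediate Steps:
W(f) = -1 (W(f) = -2 + f/f = -2 + 1 = -1)
V = 1/460200 (V = 1/(460201 - 1) = 1/460200 ≈ 2.1730e-6)
339449 - V = 339449 - 1*1/460200 = 339449 - 1/460200 = 156214429799/460200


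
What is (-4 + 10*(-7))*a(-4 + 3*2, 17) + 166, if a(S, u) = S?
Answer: 18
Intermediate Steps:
(-4 + 10*(-7))*a(-4 + 3*2, 17) + 166 = (-4 + 10*(-7))*(-4 + 3*2) + 166 = (-4 - 70)*(-4 + 6) + 166 = -74*2 + 166 = -148 + 166 = 18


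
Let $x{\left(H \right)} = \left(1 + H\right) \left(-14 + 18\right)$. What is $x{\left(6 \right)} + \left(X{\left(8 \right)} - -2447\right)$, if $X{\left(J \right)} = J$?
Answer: $2483$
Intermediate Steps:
$x{\left(H \right)} = 4 + 4 H$ ($x{\left(H \right)} = \left(1 + H\right) 4 = 4 + 4 H$)
$x{\left(6 \right)} + \left(X{\left(8 \right)} - -2447\right) = \left(4 + 4 \cdot 6\right) + \left(8 - -2447\right) = \left(4 + 24\right) + \left(8 + 2447\right) = 28 + 2455 = 2483$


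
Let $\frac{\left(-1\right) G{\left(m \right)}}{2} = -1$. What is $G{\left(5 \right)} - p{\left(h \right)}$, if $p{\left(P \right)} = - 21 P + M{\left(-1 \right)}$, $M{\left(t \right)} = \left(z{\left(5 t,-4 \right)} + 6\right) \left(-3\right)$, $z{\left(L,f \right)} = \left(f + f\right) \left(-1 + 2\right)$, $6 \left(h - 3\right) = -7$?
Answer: $\frac{69}{2} \approx 34.5$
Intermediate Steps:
$h = \frac{11}{6}$ ($h = 3 + \frac{1}{6} \left(-7\right) = 3 - \frac{7}{6} = \frac{11}{6} \approx 1.8333$)
$z{\left(L,f \right)} = 2 f$ ($z{\left(L,f \right)} = 2 f 1 = 2 f$)
$G{\left(m \right)} = 2$ ($G{\left(m \right)} = \left(-2\right) \left(-1\right) = 2$)
$M{\left(t \right)} = 6$ ($M{\left(t \right)} = \left(2 \left(-4\right) + 6\right) \left(-3\right) = \left(-8 + 6\right) \left(-3\right) = \left(-2\right) \left(-3\right) = 6$)
$p{\left(P \right)} = 6 - 21 P$ ($p{\left(P \right)} = - 21 P + 6 = 6 - 21 P$)
$G{\left(5 \right)} - p{\left(h \right)} = 2 - \left(6 - \frac{77}{2}\right) = 2 - - \frac{65}{2} = 2 + \frac{65}{2} = \frac{69}{2}$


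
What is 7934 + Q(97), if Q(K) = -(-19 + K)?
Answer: 7856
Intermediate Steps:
Q(K) = 19 - K
7934 + Q(97) = 7934 + (19 - 1*97) = 7934 + (19 - 97) = 7934 - 78 = 7856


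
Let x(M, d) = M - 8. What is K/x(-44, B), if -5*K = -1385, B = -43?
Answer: -277/52 ≈ -5.3269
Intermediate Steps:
K = 277 (K = -1/5*(-1385) = 277)
x(M, d) = -8 + M
K/x(-44, B) = 277/(-8 - 44) = 277/(-52) = 277*(-1/52) = -277/52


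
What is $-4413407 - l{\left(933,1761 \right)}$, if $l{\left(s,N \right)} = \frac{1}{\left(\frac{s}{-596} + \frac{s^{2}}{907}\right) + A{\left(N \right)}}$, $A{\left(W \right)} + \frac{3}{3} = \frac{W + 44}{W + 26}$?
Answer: $- \frac{4085109392123185453}{925613565927} \approx -4.4134 \cdot 10^{6}$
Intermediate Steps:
$A{\left(W \right)} = -1 + \frac{44 + W}{26 + W}$ ($A{\left(W \right)} = -1 + \frac{W + 44}{W + 26} = -1 + \frac{44 + W}{26 + W}$)
$l{\left(s,N \right)} = \frac{1}{\frac{18}{26 + N} - \frac{s}{596} + \frac{s^{2}}{907}}$ ($l{\left(s,N \right)} = \frac{1}{\left(\frac{s}{-596} + \frac{s^{2}}{907}\right) + \frac{18}{26 + N}} = \frac{1}{\left(s \left(- \frac{1}{596}\right) + s^{2} \cdot \frac{1}{907}\right) + \frac{18}{26 + N}} = \frac{1}{\left(- \frac{s}{596} + \frac{s^{2}}{907}\right) + \frac{18}{26 + N}} = \frac{1}{\frac{18}{26 + N} - \frac{s}{596} + \frac{s^{2}}{907}}$)
$-4413407 - l{\left(933,1761 \right)} = -4413407 - \frac{540572 \left(26 + 1761\right)}{9730296 + 933 \left(-907 + 596 \cdot 933\right) \left(26 + 1761\right)} = -4413407 - 540572 \frac{1}{9730296 + 933 \left(-907 + 556068\right) 1787} \cdot 1787 = -4413407 - 540572 \frac{1}{9730296 + 933 \cdot 555161 \cdot 1787} \cdot 1787 = -4413407 - 540572 \frac{1}{9730296 + 925603835631} \cdot 1787 = -4413407 - 540572 \cdot \frac{1}{925613565927} \cdot 1787 = -4413407 - \frac{966002164}{925613565927} = - \frac{4085109392123185453}{925613565927}$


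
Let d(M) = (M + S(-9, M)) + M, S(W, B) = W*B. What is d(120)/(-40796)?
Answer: 30/1457 ≈ 0.020590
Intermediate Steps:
S(W, B) = B*W
d(M) = -7*M (d(M) = (M + M*(-9)) + M = (M - 9*M) + M = -8*M + M = -7*M)
d(120)/(-40796) = -7*120/(-40796) = -840*(-1/40796) = 30/1457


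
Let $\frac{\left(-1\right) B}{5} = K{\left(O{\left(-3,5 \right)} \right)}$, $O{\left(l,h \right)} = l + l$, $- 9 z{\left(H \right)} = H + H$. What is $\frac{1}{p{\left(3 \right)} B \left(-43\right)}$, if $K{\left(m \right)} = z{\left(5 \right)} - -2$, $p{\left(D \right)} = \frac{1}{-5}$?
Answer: $- \frac{9}{344} \approx -0.026163$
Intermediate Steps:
$z{\left(H \right)} = - \frac{2 H}{9}$ ($z{\left(H \right)} = - \frac{H + H}{9} = - \frac{2 H}{9}$)
$p{\left(D \right)} = - \frac{1}{5}$
$O{\left(l,h \right)} = 2 l$
$K{\left(m \right)} = \frac{8}{9}$ ($K{\left(m \right)} = \left(- \frac{2}{9}\right) 5 - -2 = - \frac{10}{9} + 2 = \frac{8}{9}$)
$B = - \frac{40}{9}$ ($B = \left(-5\right) \frac{8}{9} = - \frac{40}{9} \approx -4.4444$)
$\frac{1}{p{\left(3 \right)} B \left(-43\right)} = \frac{1}{\left(- \frac{1}{5}\right) \left(- \frac{40}{9}\right) \left(-43\right)} = \frac{1}{\frac{8}{9} \left(-43\right)} = \frac{1}{- \frac{344}{9}} = - \frac{9}{344}$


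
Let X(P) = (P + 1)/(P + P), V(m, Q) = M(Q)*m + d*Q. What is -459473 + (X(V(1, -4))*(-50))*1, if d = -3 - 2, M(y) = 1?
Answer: -9649483/21 ≈ -4.5950e+5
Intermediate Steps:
d = -5
V(m, Q) = m - 5*Q (V(m, Q) = 1*m - 5*Q = m - 5*Q)
X(P) = (1 + P)/(2*P) (X(P) = (1 + P)/((2*P)) = (1 + P)*(1/(2*P)) = (1 + P)/(2*P))
-459473 + (X(V(1, -4))*(-50))*1 = -459473 + (((1 + (1 - 5*(-4)))/(2*(1 - 5*(-4))))*(-50))*1 = -459473 + (((1 + (1 + 20))/(2*(1 + 20)))*(-50))*1 = -459473 + (((½)*(1 + 21)/21)*(-50))*1 = -459473 + (((½)*(1/21)*22)*(-50))*1 = -459473 + ((11/21)*(-50))*1 = -459473 - 550/21*1 = -459473 - 550/21 = -9649483/21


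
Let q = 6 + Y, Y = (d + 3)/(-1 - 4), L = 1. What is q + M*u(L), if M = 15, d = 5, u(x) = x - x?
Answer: 22/5 ≈ 4.4000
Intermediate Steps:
u(x) = 0
Y = -8/5 (Y = (5 + 3)/(-1 - 4) = 8/(-5) = 8*(-1/5) = -8/5 ≈ -1.6000)
q = 22/5 (q = 6 - 8/5 = 22/5 ≈ 4.4000)
q + M*u(L) = 22/5 + 15*0 = 22/5 + 0 = 22/5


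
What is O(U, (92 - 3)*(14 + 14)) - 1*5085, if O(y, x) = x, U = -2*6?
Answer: -2593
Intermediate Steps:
U = -12
O(U, (92 - 3)*(14 + 14)) - 1*5085 = (92 - 3)*(14 + 14) - 1*5085 = 89*28 - 5085 = 2492 - 5085 = -2593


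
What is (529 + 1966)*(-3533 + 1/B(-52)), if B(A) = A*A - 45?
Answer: -23438643770/2659 ≈ -8.8148e+6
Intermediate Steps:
B(A) = -45 + A² (B(A) = A² - 45 = -45 + A²)
(529 + 1966)*(-3533 + 1/B(-52)) = (529 + 1966)*(-3533 + 1/(-45 + (-52)²)) = 2495*(-3533 + 1/(-45 + 2704)) = 2495*(-3533 + 1/2659) = 2495*(-9394246/2659) = -23438643770/2659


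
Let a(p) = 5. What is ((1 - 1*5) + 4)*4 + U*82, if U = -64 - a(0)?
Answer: -5658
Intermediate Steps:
U = -69 (U = -64 - 1*5 = -64 - 5 = -69)
((1 - 1*5) + 4)*4 + U*82 = ((1 - 1*5) + 4)*4 - 69*82 = ((1 - 5) + 4)*4 - 5658 = (-4 + 4)*4 - 5658 = 0*4 - 5658 = 0 - 5658 = -5658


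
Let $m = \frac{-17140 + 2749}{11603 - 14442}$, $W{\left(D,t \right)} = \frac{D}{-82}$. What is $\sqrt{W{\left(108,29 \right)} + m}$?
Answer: $\frac{15 \sqrt{225930459}}{116399} \approx 1.937$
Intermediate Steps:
$W{\left(D,t \right)} = - \frac{D}{82}$ ($W{\left(D,t \right)} = D \left(- \frac{1}{82}\right) = - \frac{D}{82}$)
$m = \frac{14391}{2839}$ ($m = - \frac{14391}{-2839} = \left(-14391\right) \left(- \frac{1}{2839}\right) = \frac{14391}{2839} \approx 5.069$)
$\sqrt{W{\left(108,29 \right)} + m} = \sqrt{\left(- \frac{1}{82}\right) 108 + \frac{14391}{2839}} = \sqrt{- \frac{54}{41} + \frac{14391}{2839}} = \sqrt{\frac{436725}{116399}} = \frac{15 \sqrt{225930459}}{116399}$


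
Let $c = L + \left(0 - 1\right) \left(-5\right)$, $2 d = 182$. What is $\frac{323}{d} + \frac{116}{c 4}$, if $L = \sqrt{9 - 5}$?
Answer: $\frac{100}{13} \approx 7.6923$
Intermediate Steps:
$d = 91$ ($d = \frac{1}{2} \cdot 182 = 91$)
$L = 2$ ($L = \sqrt{4} = 2$)
$c = 7$ ($c = 2 + \left(0 - 1\right) \left(-5\right) = 2 - -5 = 2 + 5 = 7$)
$\frac{323}{d} + \frac{116}{c 4} = \frac{323}{91} + \frac{116}{7 \cdot 4} = 323 \cdot \frac{1}{91} + \frac{116}{28} = \frac{323}{91} + 116 \cdot \frac{1}{28} = \frac{323}{91} + \frac{29}{7} = \frac{100}{13}$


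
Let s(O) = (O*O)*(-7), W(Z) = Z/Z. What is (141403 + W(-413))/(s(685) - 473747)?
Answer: -70702/1879161 ≈ -0.037624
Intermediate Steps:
W(Z) = 1
s(O) = -7*O² (s(O) = O²*(-7) = -7*O²)
(141403 + W(-413))/(s(685) - 473747) = (141403 + 1)/(-7*685² - 473747) = 141404/(-7*469225 - 473747) = 141404/(-3284575 - 473747) = 141404/(-3758322) = 141404*(-1/3758322) = -70702/1879161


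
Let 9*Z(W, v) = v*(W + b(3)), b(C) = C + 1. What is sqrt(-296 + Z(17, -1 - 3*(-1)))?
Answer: I*sqrt(2622)/3 ≈ 17.068*I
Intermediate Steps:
b(C) = 1 + C
Z(W, v) = v*(4 + W)/9 (Z(W, v) = (v*(W + (1 + 3)))/9 = (v*(W + 4))/9 = (v*(4 + W))/9 = v*(4 + W)/9)
sqrt(-296 + Z(17, -1 - 3*(-1))) = sqrt(-296 + (-1 - 3*(-1))*(4 + 17)/9) = sqrt(-296 + (1/9)*(-1 + 3)*21) = sqrt(-296 + (1/9)*2*21) = sqrt(-296 + 14/3) = sqrt(-874/3) = I*sqrt(2622)/3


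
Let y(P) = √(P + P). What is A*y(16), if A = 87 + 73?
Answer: 640*√2 ≈ 905.10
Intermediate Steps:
A = 160
y(P) = √2*√P (y(P) = √(2*P) = √2*√P)
A*y(16) = 160*(√2*√16) = 160*(√2*4) = 160*(4*√2) = 640*√2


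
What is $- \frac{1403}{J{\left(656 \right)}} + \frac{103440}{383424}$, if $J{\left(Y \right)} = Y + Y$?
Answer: $- \frac{2094951}{2620064} \approx -0.79958$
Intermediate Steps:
$J{\left(Y \right)} = 2 Y$
$- \frac{1403}{J{\left(656 \right)}} + \frac{103440}{383424} = - \frac{1403}{2 \cdot 656} + \frac{103440}{383424} = - \frac{1403}{1312} + 103440 \cdot \frac{1}{383424} = \left(-1403\right) \frac{1}{1312} + \frac{2155}{7988} = - \frac{1403}{1312} + \frac{2155}{7988} = - \frac{2094951}{2620064}$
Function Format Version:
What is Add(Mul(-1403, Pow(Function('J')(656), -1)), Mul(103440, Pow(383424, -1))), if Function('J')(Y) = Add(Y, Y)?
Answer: Rational(-2094951, 2620064) ≈ -0.79958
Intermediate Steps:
Function('J')(Y) = Mul(2, Y)
Add(Mul(-1403, Pow(Function('J')(656), -1)), Mul(103440, Pow(383424, -1))) = Add(Mul(-1403, Pow(Mul(2, 656), -1)), Mul(103440, Pow(383424, -1))) = Add(Mul(-1403, Pow(1312, -1)), Mul(103440, Rational(1, 383424))) = Add(Mul(-1403, Rational(1, 1312)), Rational(2155, 7988)) = Add(Rational(-1403, 1312), Rational(2155, 7988)) = Rational(-2094951, 2620064)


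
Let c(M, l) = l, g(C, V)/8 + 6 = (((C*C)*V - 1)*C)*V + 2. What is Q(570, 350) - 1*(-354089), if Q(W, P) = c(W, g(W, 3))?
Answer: 13334236377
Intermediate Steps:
g(C, V) = -32 + 8*C*V*(-1 + V*C²) (g(C, V) = -48 + 8*((((C*C)*V - 1)*C)*V + 2) = -48 + 8*(((C²*V - 1)*C)*V + 2) = -48 + 8*(((V*C² - 1)*C)*V + 2) = -48 + 8*(((-1 + V*C²)*C)*V + 2) = -48 + 8*((C*(-1 + V*C²))*V + 2) = -48 + 8*(C*V*(-1 + V*C²) + 2) = -48 + 8*(2 + C*V*(-1 + V*C²)) = -48 + (16 + 8*C*V*(-1 + V*C²)) = -32 + 8*C*V*(-1 + V*C²))
Q(W, P) = -32 - 24*W + 72*W³ (Q(W, P) = -32 - 8*W*3 + 8*W³*3² = -32 - 24*W + 8*W³*9 = -32 - 24*W + 72*W³)
Q(570, 350) - 1*(-354089) = (-32 - 24*570 + 72*570³) - 1*(-354089) = (-32 - 13680 + 72*185193000) + 354089 = (-32 - 13680 + 13333896000) + 354089 = 13333882288 + 354089 = 13334236377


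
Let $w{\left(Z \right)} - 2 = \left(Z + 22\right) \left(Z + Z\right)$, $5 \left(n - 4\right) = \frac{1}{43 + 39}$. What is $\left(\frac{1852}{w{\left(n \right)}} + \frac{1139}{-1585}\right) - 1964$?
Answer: $- \frac{54756635624279}{27995539585} \approx -1955.9$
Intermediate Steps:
$n = \frac{1641}{410}$ ($n = 4 + \frac{1}{5 \left(43 + 39\right)} = 4 + \frac{1}{5 \cdot 82} = 4 + \frac{1}{5} \cdot \frac{1}{82} = 4 + \frac{1}{410} = \frac{1641}{410} \approx 4.0024$)
$w{\left(Z \right)} = 2 + 2 Z \left(22 + Z\right)$ ($w{\left(Z \right)} = 2 + \left(Z + 22\right) \left(Z + Z\right) = 2 + \left(22 + Z\right) 2 Z = 2 + 2 Z \left(22 + Z\right)$)
$\left(\frac{1852}{w{\left(n \right)}} + \frac{1139}{-1585}\right) - 1964 = \left(\frac{1852}{2 + 2 \left(\frac{1641}{410}\right)^{2} + 44 \cdot \frac{1641}{410}} + \frac{1139}{-1585}\right) - 1964 = \left(\frac{1852}{2 + 2 \cdot \frac{2692881}{168100} + \frac{36102}{205}} + 1139 \left(- \frac{1}{1585}\right)\right) - 1964 = \left(\frac{1852}{2 + \frac{2692881}{84050} + \frac{36102}{205}} - \frac{1139}{1585}\right) - 1964 = \left(\frac{1852}{\frac{17662801}{84050}} - \frac{1139}{1585}\right) - 1964 = \left(1852 \cdot \frac{84050}{17662801} - \frac{1139}{1585}\right) - 1964 = \left(\frac{155660600}{17662801} - \frac{1139}{1585}\right) - 1964 = \frac{226604120661}{27995539585} - 1964 = - \frac{54756635624279}{27995539585}$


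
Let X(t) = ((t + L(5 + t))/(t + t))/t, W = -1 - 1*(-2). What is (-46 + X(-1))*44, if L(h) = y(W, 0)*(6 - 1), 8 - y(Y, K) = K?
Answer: -1166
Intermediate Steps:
W = 1 (W = -1 + 2 = 1)
y(Y, K) = 8 - K
L(h) = 40 (L(h) = (8 - 1*0)*(6 - 1) = (8 + 0)*5 = 8*5 = 40)
X(t) = (40 + t)/(2*t**2) (X(t) = ((t + 40)/(t + t))/t = ((40 + t)/((2*t)))/t = ((40 + t)*(1/(2*t)))/t = ((40 + t)/(2*t))/t = (40 + t)/(2*t**2))
(-46 + X(-1))*44 = (-46 + (1/2)*(40 - 1)/(-1)**2)*44 = (-46 + (1/2)*1*39)*44 = (-46 + 39/2)*44 = -53/2*44 = -1166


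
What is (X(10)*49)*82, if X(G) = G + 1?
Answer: 44198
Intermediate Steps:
X(G) = 1 + G
(X(10)*49)*82 = ((1 + 10)*49)*82 = (11*49)*82 = 539*82 = 44198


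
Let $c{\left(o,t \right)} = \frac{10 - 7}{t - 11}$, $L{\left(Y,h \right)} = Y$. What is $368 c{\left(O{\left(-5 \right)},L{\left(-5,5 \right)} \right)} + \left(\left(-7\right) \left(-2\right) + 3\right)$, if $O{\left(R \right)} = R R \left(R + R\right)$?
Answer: $-52$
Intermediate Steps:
$O{\left(R \right)} = 2 R^{3}$ ($O{\left(R \right)} = R^{2} \cdot 2 R = 2 R^{3}$)
$c{\left(o,t \right)} = \frac{3}{-11 + t}$
$368 c{\left(O{\left(-5 \right)},L{\left(-5,5 \right)} \right)} + \left(\left(-7\right) \left(-2\right) + 3\right) = 368 \frac{3}{-11 - 5} + \left(\left(-7\right) \left(-2\right) + 3\right) = 368 \frac{3}{-16} + \left(14 + 3\right) = 368 \cdot 3 \left(- \frac{1}{16}\right) + 17 = 368 \left(- \frac{3}{16}\right) + 17 = -69 + 17 = -52$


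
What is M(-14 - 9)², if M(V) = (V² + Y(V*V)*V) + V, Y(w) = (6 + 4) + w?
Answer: 141395881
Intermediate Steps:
Y(w) = 10 + w
M(V) = V + V² + V*(10 + V²) (M(V) = (V² + (10 + V*V)*V) + V = (V² + (10 + V²)*V) + V = (V² + V*(10 + V²)) + V = V + V² + V*(10 + V²))
M(-14 - 9)² = ((-14 - 9)*(11 + (-14 - 9) + (-14 - 9)²))² = (-23*(11 - 23 + (-23)²))² = (-23*(11 - 23 + 529))² = (-23*517)² = (-11891)² = 141395881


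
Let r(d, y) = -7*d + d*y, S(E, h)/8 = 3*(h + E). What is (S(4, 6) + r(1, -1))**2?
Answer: 53824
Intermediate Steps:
S(E, h) = 24*E + 24*h (S(E, h) = 8*(3*(h + E)) = 8*(3*(E + h)) = 8*(3*E + 3*h) = 24*E + 24*h)
(S(4, 6) + r(1, -1))**2 = ((24*4 + 24*6) + 1*(-7 - 1))**2 = ((96 + 144) + 1*(-8))**2 = (240 - 8)**2 = 232**2 = 53824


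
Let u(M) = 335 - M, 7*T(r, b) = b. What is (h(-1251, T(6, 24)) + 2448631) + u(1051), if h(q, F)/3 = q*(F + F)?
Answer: 16955261/7 ≈ 2.4222e+6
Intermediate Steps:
T(r, b) = b/7
h(q, F) = 6*F*q (h(q, F) = 3*(q*(F + F)) = 3*(q*(2*F)) = 3*(2*F*q) = 6*F*q)
(h(-1251, T(6, 24)) + 2448631) + u(1051) = (6*((⅐)*24)*(-1251) + 2448631) + (335 - 1*1051) = (6*(24/7)*(-1251) + 2448631) + (335 - 1051) = (-180144/7 + 2448631) - 716 = 16960273/7 - 716 = 16955261/7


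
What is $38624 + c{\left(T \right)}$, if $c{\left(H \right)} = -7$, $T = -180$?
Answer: $38617$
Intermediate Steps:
$38624 + c{\left(T \right)} = 38624 - 7 = 38617$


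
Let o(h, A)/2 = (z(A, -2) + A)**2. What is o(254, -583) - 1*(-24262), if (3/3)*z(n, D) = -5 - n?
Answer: 24312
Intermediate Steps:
z(n, D) = -5 - n
o(h, A) = 50 (o(h, A) = 2*((-5 - A) + A)**2 = 2*(-5)**2 = 2*25 = 50)
o(254, -583) - 1*(-24262) = 50 - 1*(-24262) = 50 + 24262 = 24312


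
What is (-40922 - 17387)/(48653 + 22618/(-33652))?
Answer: -981107234/818624069 ≈ -1.1985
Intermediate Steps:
(-40922 - 17387)/(48653 + 22618/(-33652)) = -58309/(48653 + 22618*(-1/33652)) = -58309/(48653 - 11309/16826) = -58309/818624069/16826 = -58309*16826/818624069 = -981107234/818624069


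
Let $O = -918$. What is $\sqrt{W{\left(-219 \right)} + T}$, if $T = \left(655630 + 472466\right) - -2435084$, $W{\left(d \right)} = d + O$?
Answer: $\sqrt{3562043} \approx 1887.3$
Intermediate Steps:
$W{\left(d \right)} = -918 + d$ ($W{\left(d \right)} = d - 918 = -918 + d$)
$T = 3563180$ ($T = 1128096 + 2435084 = 3563180$)
$\sqrt{W{\left(-219 \right)} + T} = \sqrt{\left(-918 - 219\right) + 3563180} = \sqrt{-1137 + 3563180} = \sqrt{3562043}$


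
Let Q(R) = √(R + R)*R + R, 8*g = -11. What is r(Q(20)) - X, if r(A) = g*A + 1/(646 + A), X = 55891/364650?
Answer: -97980268159/3543370350 - 5878905*√10/106889 ≈ -201.58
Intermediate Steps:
g = -11/8 (g = (⅛)*(-11) = -11/8 ≈ -1.3750)
X = 5081/33150 (X = 55891*(1/364650) = 5081/33150 ≈ 0.15327)
Q(R) = R + √2*R^(3/2) (Q(R) = √(2*R)*R + R = (√2*√R)*R + R = √2*R^(3/2) + R = R + √2*R^(3/2))
r(A) = 1/(646 + A) - 11*A/8 (r(A) = -11*A/8 + 1/(646 + A) = 1/(646 + A) - 11*A/8)
r(Q(20)) - X = (8 - 7106*(20 + √2*20^(3/2)) - 11*(20 + √2*20^(3/2))²)/(8*(646 + (20 + √2*20^(3/2)))) - 1*5081/33150 = (8 - 7106*(20 + √2*(40*√5)) - 11*(20 + √2*(40*√5))²)/(8*(646 + (20 + √2*(40*√5)))) - 5081/33150 = (8 - 7106*(20 + 40*√10) - 11*(20 + 40*√10)²)/(8*(646 + (20 + 40*√10))) - 5081/33150 = (8 + (-142120 - 284240*√10) - 11*(20 + 40*√10)²)/(8*(666 + 40*√10)) - 5081/33150 = (-142112 - 284240*√10 - 11*(20 + 40*√10)²)/(8*(666 + 40*√10)) - 5081/33150 = -5081/33150 + (-142112 - 284240*√10 - 11*(20 + 40*√10)²)/(8*(666 + 40*√10))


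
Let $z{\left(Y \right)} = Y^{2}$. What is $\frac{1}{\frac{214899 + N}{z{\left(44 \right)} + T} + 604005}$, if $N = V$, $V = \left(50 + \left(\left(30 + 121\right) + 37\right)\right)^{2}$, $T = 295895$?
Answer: $\frac{297831}{179891684698} \approx 1.6556 \cdot 10^{-6}$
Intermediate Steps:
$V = 56644$ ($V = \left(50 + \left(151 + 37\right)\right)^{2} = \left(50 + 188\right)^{2} = 238^{2} = 56644$)
$N = 56644$
$\frac{1}{\frac{214899 + N}{z{\left(44 \right)} + T} + 604005} = \frac{1}{\frac{214899 + 56644}{44^{2} + 295895} + 604005} = \frac{1}{\frac{271543}{1936 + 295895} + 604005} = \frac{1}{\frac{271543}{297831} + 604005} = \frac{1}{\frac{179891684698}{297831}} = \frac{297831}{179891684698}$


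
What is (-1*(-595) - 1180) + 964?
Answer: 379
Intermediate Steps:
(-1*(-595) - 1180) + 964 = (595 - 1180) + 964 = -585 + 964 = 379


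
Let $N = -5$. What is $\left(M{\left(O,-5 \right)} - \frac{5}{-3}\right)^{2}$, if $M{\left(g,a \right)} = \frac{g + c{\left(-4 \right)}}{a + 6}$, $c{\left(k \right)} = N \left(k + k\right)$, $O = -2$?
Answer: $\frac{14161}{9} \approx 1573.4$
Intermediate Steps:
$c{\left(k \right)} = - 10 k$ ($c{\left(k \right)} = - 5 \left(k + k\right) = - 5 \cdot 2 k = - 10 k$)
$M{\left(g,a \right)} = \frac{40 + g}{6 + a}$ ($M{\left(g,a \right)} = \frac{g - -40}{a + 6} = \frac{g + 40}{6 + a} = \frac{40 + g}{6 + a}$)
$\left(M{\left(O,-5 \right)} - \frac{5}{-3}\right)^{2} = \left(\frac{40 - 2}{6 - 5} - \frac{5}{-3}\right)^{2} = \left(1^{-1} \cdot 38 - - \frac{5}{3}\right)^{2} = \left(1 \cdot 38 + \frac{5}{3}\right)^{2} = \left(38 + \frac{5}{3}\right)^{2} = \left(\frac{119}{3}\right)^{2} = \frac{14161}{9}$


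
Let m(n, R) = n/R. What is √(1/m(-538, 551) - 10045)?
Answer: 3*I*√323084602/538 ≈ 100.23*I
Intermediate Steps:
√(1/m(-538, 551) - 10045) = √(1/(-538/551) - 10045) = √(-551/538 - 10045) = √(-5404761/538) = 3*I*√323084602/538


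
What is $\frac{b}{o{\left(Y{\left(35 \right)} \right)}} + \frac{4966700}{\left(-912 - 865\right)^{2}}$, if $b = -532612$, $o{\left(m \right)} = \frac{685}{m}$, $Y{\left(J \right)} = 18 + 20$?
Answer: $- \frac{63906683420124}{2163044365} \approx -29545.0$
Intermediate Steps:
$Y{\left(J \right)} = 38$
$\frac{b}{o{\left(Y{\left(35 \right)} \right)}} + \frac{4966700}{\left(-912 - 865\right)^{2}} = - \frac{532612}{685 \cdot \frac{1}{38}} + \frac{4966700}{\left(-912 - 865\right)^{2}} = - \frac{532612}{685 \cdot \frac{1}{38}} + \frac{4966700}{\left(-1777\right)^{2}} = - \frac{532612}{\frac{685}{38}} + \frac{4966700}{3157729} = \left(-532612\right) \frac{38}{685} + 4966700 \cdot \frac{1}{3157729} = - \frac{20239256}{685} + \frac{4966700}{3157729} = - \frac{63906683420124}{2163044365}$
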